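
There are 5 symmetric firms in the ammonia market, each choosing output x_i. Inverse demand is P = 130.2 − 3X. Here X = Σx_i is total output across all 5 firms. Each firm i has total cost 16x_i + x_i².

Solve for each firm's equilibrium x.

5.71

A representative firm's profit is π_i = x_i(130.2 − 3X) − 16x_i − x_i², with X = x_i + Σ_{j≠i} x_j.
First-order condition: 114.2 − 8x_i − 3Σ_{j≠i} x_j = 0.
In a symmetric equilibrium every firm chooses the same x, so Σ_{j≠i} x_j = 4x. The condition becomes 114.2 − 20x = 0, giving x = 114.2/20 = 5.71.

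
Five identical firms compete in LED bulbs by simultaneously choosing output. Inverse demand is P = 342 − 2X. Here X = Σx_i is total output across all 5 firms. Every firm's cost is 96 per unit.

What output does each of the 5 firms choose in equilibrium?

20.5

A representative firm's profit is π_i = x_i(342 − 2X) − 96x_i, with X = x_i + Σ_{j≠i} x_j.
First-order condition: 246 − 4x_i − 2Σ_{j≠i} x_j = 0.
Imposing symmetry (x_j = x for all j) turns Σ_{j≠i} x_j into 4x, so 246 = 12x and x = 20.5.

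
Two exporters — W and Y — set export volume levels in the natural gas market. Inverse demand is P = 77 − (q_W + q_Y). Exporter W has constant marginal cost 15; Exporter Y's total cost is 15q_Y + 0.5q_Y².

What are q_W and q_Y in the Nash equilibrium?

24.8, 12.4

Exporter W's profit: π = q_W(77 − (q_W + q_Y)) − 15q_W.
∂π/∂q_W = 62 − 2q_W − q_Y = 0, so q_W = 31 − 0.5q_Y.
For Y: ∂π/∂q_Y = 62 − 3q_Y − q_W = 0 ⇒ q_Y = 62/3 − (1/3)q_W.
Substituting the second reaction function into the first: q_W = 31 − 0.5(62/3 − (1/3)q_W), which gives (5/6)q_W = 62/3 ⇒ q_W = 24.8.
Then q_Y = 62/3 − (1/3)·24.8 = 12.4.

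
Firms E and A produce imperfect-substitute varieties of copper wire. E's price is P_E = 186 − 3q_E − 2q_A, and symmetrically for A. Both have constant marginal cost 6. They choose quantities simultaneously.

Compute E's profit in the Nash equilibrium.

Firm E's profit: π = q_E(186 − 3q_E − 2q_A) − 6q_E.
∂π/∂q_E = 180 − 6q_E − 2q_A = 0 ⇒ q_E = 30 − (1/3)q_A.
Setting q_E = q_A in the reaction function: q_E = 30 − (1/3)q_E, so q_E = 30 / (4/3) = 22.5.
P_E = 186 − 3·22.5 − 2·22.5 = 73.5.
Profit = (73.5 − 6)·22.5 = 1518.75.

1518.75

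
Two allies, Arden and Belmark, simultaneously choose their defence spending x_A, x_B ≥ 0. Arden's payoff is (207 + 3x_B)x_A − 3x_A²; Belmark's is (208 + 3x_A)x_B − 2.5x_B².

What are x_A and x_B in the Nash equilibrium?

79, 89

Expanding Arden's payoff: 207x_A + 3x_Bx_A − 3x_A².
∂π/∂x_A = 207 + 3x_B − 6x_A = 0, so x_A = 34.5 + 0.5x_B.
Likewise for Belmark: x_B = 41.6 + 0.6x_A.
Plugging x_B into Arden's best response: x_A = 34.5 + 0.5(41.6 + 0.6x_A) ⇒ 0.7x_A = 55.3, so x_A = 79.
Then x_B = 41.6 + 0.6·79 = 89.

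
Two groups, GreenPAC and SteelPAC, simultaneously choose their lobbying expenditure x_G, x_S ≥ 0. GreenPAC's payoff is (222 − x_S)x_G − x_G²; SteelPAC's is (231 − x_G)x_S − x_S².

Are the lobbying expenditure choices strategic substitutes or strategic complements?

strategic substitutes

Expanding GreenPAC's payoff: 222x_G − x_Sx_G − x_G².
∂π/∂x_G = 222 − x_S − 2x_G = 0, so x_G = 111 − 0.5x_S.
The best-response slope dx_G/dx_S = −0.5 < 0: the reaction function is downward-sloping, so the choices are strategic substitutes.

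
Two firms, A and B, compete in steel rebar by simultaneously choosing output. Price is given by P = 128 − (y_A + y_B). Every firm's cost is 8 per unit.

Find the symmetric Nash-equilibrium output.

Firm A's profit: π = y_A(128 − (y_A + y_B)) − 8y_A.
∂π/∂y_A = 120 − 2y_A − y_B = 0, so y_A = 60 − 0.5y_B.
The game is symmetric, so in equilibrium y_B = y_A: the reaction function gives 1.5y_A = 60, hence y_A = 40.

40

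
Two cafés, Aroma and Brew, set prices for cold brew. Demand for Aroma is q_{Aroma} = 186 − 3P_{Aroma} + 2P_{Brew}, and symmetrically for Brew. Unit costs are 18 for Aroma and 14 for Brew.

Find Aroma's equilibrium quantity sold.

Aroma's profit: π = (P_{Aroma} − 18)(186 − 3P_{Aroma} + 2P_{Brew}).
∂π/∂P_{Aroma} = 240 − 6P_{Aroma} + 2P_{Brew} = 0 ⇒ P_{Aroma} = 40 + (1/3)P_{Brew}.
Similarly P_{Brew} = 38 + (1/3)P_{Aroma}.
Substituting the second reaction function into the first: P_{Aroma} = 40 + (1/3)(38 + (1/3)P_{Aroma}), which gives (8/9)P_{Aroma} = 158/3 ⇒ P_{Aroma} = 59.25.
Then P_{Brew} = 38 + (1/3)·59.25 = 57.75.
q_{Aroma} = 186 − 3·59.25 + 2·57.75 = 123.75.

123.75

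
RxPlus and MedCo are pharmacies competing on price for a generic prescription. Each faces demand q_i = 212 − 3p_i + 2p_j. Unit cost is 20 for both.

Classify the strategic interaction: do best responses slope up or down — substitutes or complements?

RxPlus's profit: π = (p_{RxPlus} − 20)(212 − 3p_{RxPlus} + 2p_{MedCo}).
∂π/∂p_{RxPlus} = 272 − 6p_{RxPlus} + 2p_{MedCo} = 0 ⇒ p_{RxPlus} = 136/3 + (1/3)p_{MedCo}.
The best-response slope dp_{RxPlus}/dp_{MedCo} = 1/3 > 0: the reaction function is upward-sloping, so the choices are strategic complements.

strategic complements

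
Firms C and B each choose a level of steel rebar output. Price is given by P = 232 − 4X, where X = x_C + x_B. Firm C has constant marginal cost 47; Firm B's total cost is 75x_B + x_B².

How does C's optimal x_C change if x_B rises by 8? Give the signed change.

-4

Firm C's profit: π = x_C(232 − 4(x_C + x_B)) − 47x_C.
∂π/∂x_C = 185 − 8x_C − 4x_B = 0, so x_C = 23.125 − 0.5x_B.
The reaction-function slope is −0.5, so an 8-unit rise in x_B moves x_C by −0.5 × 8 = −4. C's best response falls — the actions are strategic substitutes.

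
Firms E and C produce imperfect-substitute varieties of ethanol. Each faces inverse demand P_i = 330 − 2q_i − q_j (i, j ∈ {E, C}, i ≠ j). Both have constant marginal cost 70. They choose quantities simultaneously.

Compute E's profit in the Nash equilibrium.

Firm E's profit: π = q_E(330 − 2q_E − q_C) − 70q_E.
∂π/∂q_E = 260 − 4q_E − q_C = 0 ⇒ q_E = 65 − 0.25q_C.
By symmetry q_C = q_E; substituting into the reaction function, 1.25q_E = 65 and q_E = 52.
P_E = 330 − 2·52 − 52 = 174.
Profit = (174 − 70)·52 = 5408.

5408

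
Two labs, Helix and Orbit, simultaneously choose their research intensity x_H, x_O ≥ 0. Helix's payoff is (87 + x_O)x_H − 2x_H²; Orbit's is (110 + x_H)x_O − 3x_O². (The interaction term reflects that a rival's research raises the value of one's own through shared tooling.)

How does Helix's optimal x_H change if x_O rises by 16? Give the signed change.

Expanding Helix's payoff: 87x_H + x_Ox_H − 2x_H².
∂π/∂x_H = 87 + x_O − 4x_H = 0, so x_H = 21.75 + 0.25x_O.
The reaction-function slope is 0.25, so a 16-unit rise in x_O moves x_H by 0.25 × 16 = 4. Helix's best response rises — the actions are strategic complements.

4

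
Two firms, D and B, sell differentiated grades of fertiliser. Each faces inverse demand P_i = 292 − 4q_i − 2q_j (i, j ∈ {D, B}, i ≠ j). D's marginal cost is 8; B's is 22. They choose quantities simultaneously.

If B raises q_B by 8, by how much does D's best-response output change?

-2

Firm D's profit: π = q_D(292 − 4q_D − 2q_B) − 8q_D.
∂π/∂q_D = 284 − 8q_D − 2q_B = 0 ⇒ q_D = 35.5 − 0.25q_B.
The reaction-function slope is −0.25, so an 8-unit rise in q_B moves q_D by −0.25 × 8 = −2. D's best response falls — the actions are strategic substitutes.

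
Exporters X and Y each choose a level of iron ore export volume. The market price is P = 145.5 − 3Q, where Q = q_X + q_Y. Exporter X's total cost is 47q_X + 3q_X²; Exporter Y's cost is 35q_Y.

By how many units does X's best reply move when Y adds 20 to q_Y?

Exporter X's profit: π = q_X(145.5 − 3(q_X + q_Y)) − 47q_X − 3q_X².
∂π/∂q_X = 98.5 − 12q_X − 3q_Y = 0, so q_X = 197/24 − 0.25q_Y.
The reaction-function slope is −0.25, so a 20-unit rise in q_Y moves q_X by −0.25 × 20 = −5. X's best response falls — the actions are strategic substitutes.

-5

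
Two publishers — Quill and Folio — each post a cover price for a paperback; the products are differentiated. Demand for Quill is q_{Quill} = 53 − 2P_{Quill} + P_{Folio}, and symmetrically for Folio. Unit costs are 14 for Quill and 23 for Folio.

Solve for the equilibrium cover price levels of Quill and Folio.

Quill's profit: π = (P_{Quill} − 14)(53 − 2P_{Quill} + P_{Folio}).
∂π/∂P_{Quill} = 81 − 4P_{Quill} + P_{Folio} = 0 ⇒ P_{Quill} = 20.25 + 0.25P_{Folio}.
Similarly P_{Folio} = 24.75 + 0.25P_{Quill}.
Plugging P_{Folio} into Quill's best response: P_{Quill} = 20.25 + 0.25(24.75 + 0.25P_{Quill}) ⇒ 0.9375P_{Quill} = 26.4375, so P_{Quill} = 28.2.
Then P_{Folio} = 24.75 + 0.25·28.2 = 31.8.

28.2, 31.8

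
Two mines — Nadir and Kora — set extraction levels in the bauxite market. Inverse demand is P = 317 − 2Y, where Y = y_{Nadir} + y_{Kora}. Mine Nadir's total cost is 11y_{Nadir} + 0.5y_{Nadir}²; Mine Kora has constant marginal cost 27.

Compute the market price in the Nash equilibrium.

131.75

Mine Nadir's profit: π = y_{Nadir}(317 − 2(y_{Nadir} + y_{Kora})) − 11y_{Nadir} − 0.5y_{Nadir}².
∂π/∂y_{Nadir} = 306 − 5y_{Nadir} − 2y_{Kora} = 0, so y_{Nadir} = 61.2 − 0.4y_{Kora}.
For Kora: ∂π/∂y_{Kora} = 290 − 4y_{Kora} − 2y_{Nadir} = 0 ⇒ y_{Kora} = 72.5 − 0.5y_{Nadir}.
Plugging y_{Kora} into Nadir's best response: y_{Nadir} = 61.2 − 0.4(72.5 − 0.5y_{Nadir}) ⇒ 0.8y_{Nadir} = 32.2, so y_{Nadir} = 40.25.
Then y_{Kora} = 72.5 − 0.5·40.25 = 52.375.
Equilibrium price: P = 317 − 2·92.625 = 131.75.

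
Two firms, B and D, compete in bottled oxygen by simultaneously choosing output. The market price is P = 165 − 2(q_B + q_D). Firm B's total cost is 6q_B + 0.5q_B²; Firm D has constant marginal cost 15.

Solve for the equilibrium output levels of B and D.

21, 27

Firm B's profit: π = q_B(165 − 2(q_B + q_D)) − 6q_B − 0.5q_B².
∂π/∂q_B = 159 − 5q_B − 2q_D = 0, so q_B = 31.8 − 0.4q_D.
For D: ∂π/∂q_D = 150 − 4q_D − 2q_B = 0 ⇒ q_D = 37.5 − 0.5q_B.
Substituting the second reaction function into the first: q_B = 31.8 − 0.4(37.5 − 0.5q_B), which gives 0.8q_B = 16.8 ⇒ q_B = 21.
Then q_D = 37.5 − 0.5·21 = 27.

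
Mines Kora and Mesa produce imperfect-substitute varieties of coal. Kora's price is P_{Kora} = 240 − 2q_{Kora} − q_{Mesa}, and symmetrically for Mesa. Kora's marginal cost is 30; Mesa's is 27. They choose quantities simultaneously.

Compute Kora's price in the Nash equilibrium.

113.6

Mine Kora's profit: π = q_{Kora}(240 − 2q_{Kora} − q_{Mesa}) − 30q_{Kora}.
∂π/∂q_{Kora} = 210 − 4q_{Kora} − q_{Mesa} = 0 ⇒ q_{Kora} = 52.5 − 0.25q_{Mesa}.
Similarly q_{Mesa} = 53.25 − 0.25q_{Kora}.
Substituting the second reaction function into the first: q_{Kora} = 52.5 − 0.25(53.25 − 0.25q_{Kora}), which gives 0.9375q_{Kora} = 39.1875 ⇒ q_{Kora} = 41.8.
Then q_{Mesa} = 53.25 − 0.25·41.8 = 42.8.
P_{Kora} = 240 − 2·41.8 − 42.8 = 113.6.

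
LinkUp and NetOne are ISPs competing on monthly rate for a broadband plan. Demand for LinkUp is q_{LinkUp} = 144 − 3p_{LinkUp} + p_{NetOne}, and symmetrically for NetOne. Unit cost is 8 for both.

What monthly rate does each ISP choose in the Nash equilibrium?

33.6

LinkUp's profit: π = (p_{LinkUp} − 8)(144 − 3p_{LinkUp} + p_{NetOne}).
∂π/∂p_{LinkUp} = 168 − 6p_{LinkUp} + p_{NetOne} = 0 ⇒ p_{LinkUp} = 28 + (1/6)p_{NetOne}.
The game is symmetric, so in equilibrium p_{NetOne} = p_{LinkUp}: the reaction function gives (5/6)p_{LinkUp} = 28, hence p_{LinkUp} = 33.6.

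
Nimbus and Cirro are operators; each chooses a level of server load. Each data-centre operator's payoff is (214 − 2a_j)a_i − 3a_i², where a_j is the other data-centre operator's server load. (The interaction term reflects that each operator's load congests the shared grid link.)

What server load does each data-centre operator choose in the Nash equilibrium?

26.75

Nimbus's payoff is (214 − 2a_C)a_N − 3a_N².
∂π/∂a_N = 214 − 2a_C − 6a_N = 0, so a_N = 107/3 − (1/3)a_C.
Setting a_N = a_C in the reaction function: a_N = 107/3 − (1/3)a_N, so a_N = (107/3) / (4/3) = 26.75.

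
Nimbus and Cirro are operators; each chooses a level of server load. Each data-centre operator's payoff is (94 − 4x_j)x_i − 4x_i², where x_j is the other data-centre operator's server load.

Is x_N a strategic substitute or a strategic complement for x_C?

strategic substitutes

Nimbus's payoff is (94 − 4x_C)x_N − 4x_N².
∂π/∂x_N = 94 − 4x_C − 8x_N = 0, so x_N = 11.75 − 0.5x_C.
The best-response slope dx_N/dx_C = −0.5 < 0: the reaction function is downward-sloping, so the choices are strategic substitutes.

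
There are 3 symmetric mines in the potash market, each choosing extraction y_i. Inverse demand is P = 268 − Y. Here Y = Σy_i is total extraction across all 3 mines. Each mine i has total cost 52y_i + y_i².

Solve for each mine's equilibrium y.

A representative mine's profit is π_i = y_i(268 − Y) − 52y_i − y_i², with Y = y_i + Σ_{j≠i} y_j.
First-order condition: 216 − 4y_i − Σ_{j≠i} y_j = 0.
With identical mines, set every y_j = y: then 216 − 4y − 2y = 0, i.e. y = 216/6 = 36.

36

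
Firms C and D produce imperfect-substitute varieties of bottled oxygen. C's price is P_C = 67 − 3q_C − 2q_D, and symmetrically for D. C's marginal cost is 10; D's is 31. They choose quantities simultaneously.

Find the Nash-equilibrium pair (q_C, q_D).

Firm C's profit: π = q_C(67 − 3q_C − 2q_D) − 10q_C.
∂π/∂q_C = 57 − 6q_C − 2q_D = 0 ⇒ q_C = 9.5 − (1/3)q_D.
Similarly q_D = 6 − (1/3)q_C.
Substituting the second reaction function into the first: q_C = 9.5 − (1/3)(6 − (1/3)q_C), which gives (8/9)q_C = 7.5 ⇒ q_C = 8.4375.
Then q_D = 6 − (1/3)·8.4375 = 3.1875.

8.4375, 3.1875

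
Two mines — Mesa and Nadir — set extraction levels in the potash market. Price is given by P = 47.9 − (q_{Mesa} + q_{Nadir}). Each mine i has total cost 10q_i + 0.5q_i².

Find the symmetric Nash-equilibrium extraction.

9.475

Mine Mesa's profit: π = q_{Mesa}(47.9 − (q_{Mesa} + q_{Nadir})) − 10q_{Mesa} − 0.5q_{Mesa}².
∂π/∂q_{Mesa} = 37.9 − 3q_{Mesa} − q_{Nadir} = 0, so q_{Mesa} = 379/30 − (1/3)q_{Nadir}.
By symmetry q_{Nadir} = q_{Mesa}; substituting into the reaction function, (4/3)q_{Mesa} = 379/30 and q_{Mesa} = 9.475.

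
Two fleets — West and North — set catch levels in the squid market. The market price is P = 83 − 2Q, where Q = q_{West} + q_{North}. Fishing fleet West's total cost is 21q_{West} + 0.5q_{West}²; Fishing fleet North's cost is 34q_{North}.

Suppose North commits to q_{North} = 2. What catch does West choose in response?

Fishing fleet West's profit: π = q_{West}(83 − 2(q_{West} + q_{North})) − 21q_{West} − 0.5q_{West}².
∂π/∂q_{West} = 62 − 5q_{West} − 2q_{North} = 0, so q_{West} = 12.4 − 0.4q_{North}.
At q_{North} = 2: q_{West} = 12.4 − 0.4·2 = 11.6.

11.6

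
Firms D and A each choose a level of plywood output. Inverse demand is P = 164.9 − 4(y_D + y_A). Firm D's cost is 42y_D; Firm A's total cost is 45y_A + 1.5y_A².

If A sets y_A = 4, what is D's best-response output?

Firm D's profit: π = y_D(164.9 − 4(y_D + y_A)) − 42y_D.
∂π/∂y_D = 122.9 − 8y_D − 4y_A = 0, so y_D = 15.3625 − 0.5y_A.
At y_A = 4: y_D = 15.3625 − 0.5·4 = 13.3625.

13.3625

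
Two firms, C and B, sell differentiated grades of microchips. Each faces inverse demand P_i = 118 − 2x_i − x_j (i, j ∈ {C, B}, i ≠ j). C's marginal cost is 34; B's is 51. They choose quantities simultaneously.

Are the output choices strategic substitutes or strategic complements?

Firm C's profit: π = x_C(118 − 2x_C − x_B) − 34x_C.
∂π/∂x_C = 84 − 4x_C − x_B = 0 ⇒ x_C = 21 − 0.25x_B.
The best-response slope dx_C/dx_B = −0.25 < 0: the reaction function is downward-sloping, so the choices are strategic substitutes.

strategic substitutes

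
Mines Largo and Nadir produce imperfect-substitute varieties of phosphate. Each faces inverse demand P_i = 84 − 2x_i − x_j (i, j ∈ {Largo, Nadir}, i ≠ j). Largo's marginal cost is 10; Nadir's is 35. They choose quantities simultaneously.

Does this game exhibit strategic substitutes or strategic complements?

strategic substitutes

Mine Largo's profit: π = x_{Largo}(84 − 2x_{Largo} − x_{Nadir}) − 10x_{Largo}.
∂π/∂x_{Largo} = 74 − 4x_{Largo} − x_{Nadir} = 0 ⇒ x_{Largo} = 18.5 − 0.25x_{Nadir}.
The best-response slope dx_{Largo}/dx_{Nadir} = −0.25 < 0: the reaction function is downward-sloping, so the choices are strategic substitutes.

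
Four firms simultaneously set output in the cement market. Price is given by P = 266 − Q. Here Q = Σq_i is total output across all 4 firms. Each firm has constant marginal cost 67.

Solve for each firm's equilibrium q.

A representative firm's profit is π_i = q_i(266 − Q) − 67q_i, with Q = q_i + Σ_{j≠i} q_j.
First-order condition: 199 − 2q_i − Σ_{j≠i} q_j = 0.
In a symmetric equilibrium every firm chooses the same q, so Σ_{j≠i} q_j = 3q. The condition becomes 199 − 5q = 0, giving q = 199/5 = 39.8.

39.8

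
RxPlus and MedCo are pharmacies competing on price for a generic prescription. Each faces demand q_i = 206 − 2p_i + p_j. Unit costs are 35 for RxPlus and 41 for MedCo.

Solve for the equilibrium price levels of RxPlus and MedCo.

RxPlus's profit: π = (p_{RxPlus} − 35)(206 − 2p_{RxPlus} + p_{MedCo}).
∂π/∂p_{RxPlus} = 276 − 4p_{RxPlus} + p_{MedCo} = 0 ⇒ p_{RxPlus} = 69 + 0.25p_{MedCo}.
Similarly p_{MedCo} = 72 + 0.25p_{RxPlus}.
Plugging p_{MedCo} into RxPlus's best response: p_{RxPlus} = 69 + 0.25(72 + 0.25p_{RxPlus}) ⇒ 0.9375p_{RxPlus} = 87, so p_{RxPlus} = 92.8.
Then p_{MedCo} = 72 + 0.25·92.8 = 95.2.

92.8, 95.2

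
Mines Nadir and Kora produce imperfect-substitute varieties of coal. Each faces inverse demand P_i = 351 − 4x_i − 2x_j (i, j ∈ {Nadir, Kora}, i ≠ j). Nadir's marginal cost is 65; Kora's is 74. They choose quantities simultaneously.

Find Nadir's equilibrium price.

180.6

Mine Nadir's profit: π = x_{Nadir}(351 − 4x_{Nadir} − 2x_{Kora}) − 65x_{Nadir}.
∂π/∂x_{Nadir} = 286 − 8x_{Nadir} − 2x_{Kora} = 0 ⇒ x_{Nadir} = 35.75 − 0.25x_{Kora}.
Similarly x_{Kora} = 34.625 − 0.25x_{Nadir}.
Solving the two reaction functions simultaneously: (1 − (−0.25)(−0.25))x_{Nadir} = 35.75 − 0.25·34.625, so 0.9375x_{Nadir} = 867/32 and x_{Nadir} = 28.9.
Then x_{Kora} = 34.625 − 0.25·28.9 = 27.4.
P_{Nadir} = 351 − 4·28.9 − 2·27.4 = 180.6.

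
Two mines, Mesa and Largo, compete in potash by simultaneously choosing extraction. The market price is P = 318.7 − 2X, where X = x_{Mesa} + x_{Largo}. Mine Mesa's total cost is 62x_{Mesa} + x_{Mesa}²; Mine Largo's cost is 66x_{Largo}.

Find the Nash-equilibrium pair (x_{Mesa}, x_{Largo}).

Mine Mesa's profit: π = x_{Mesa}(318.7 − 2(x_{Mesa} + x_{Largo})) − 62x_{Mesa} − x_{Mesa}².
∂π/∂x_{Mesa} = 256.7 − 6x_{Mesa} − 2x_{Largo} = 0, so x_{Mesa} = 2567/60 − (1/3)x_{Largo}.
For Largo: ∂π/∂x_{Largo} = 252.7 − 4x_{Largo} − 2x_{Mesa} = 0 ⇒ x_{Largo} = 63.175 − 0.5x_{Mesa}.
Plugging x_{Largo} into Mesa's best response: x_{Mesa} = 2567/60 − (1/3)(63.175 − 0.5x_{Mesa}) ⇒ (5/6)x_{Mesa} = 21.725, so x_{Mesa} = 26.07.
Then x_{Largo} = 63.175 − 0.5·26.07 = 50.14.

26.07, 50.14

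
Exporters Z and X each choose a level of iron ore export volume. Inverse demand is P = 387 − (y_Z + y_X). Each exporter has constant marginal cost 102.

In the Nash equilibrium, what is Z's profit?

Exporter Z's profit: π = y_Z(387 − (y_Z + y_X)) − 102y_Z.
∂π/∂y_Z = 285 − 2y_Z − y_X = 0, so y_Z = 142.5 − 0.5y_X.
By symmetry y_X = y_Z; substituting into the reaction function, 1.5y_Z = 142.5 and y_Z = 95.
Price P = 387 − 190 = 197.
Z's profit: (197 − 102)·95 = 9025.

9025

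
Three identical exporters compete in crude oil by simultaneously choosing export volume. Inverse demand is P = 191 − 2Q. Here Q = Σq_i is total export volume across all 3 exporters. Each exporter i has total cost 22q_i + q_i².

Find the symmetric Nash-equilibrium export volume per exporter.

A representative exporter's profit is π_i = q_i(191 − 2Q) − 22q_i − q_i², with Q = q_i + Σ_{j≠i} q_j.
First-order condition: 169 − 6q_i − 2Σ_{j≠i} q_j = 0.
Imposing symmetry (q_j = q for all j) turns Σ_{j≠i} q_j into 2q, so 169 = 10q and q = 16.9.

16.9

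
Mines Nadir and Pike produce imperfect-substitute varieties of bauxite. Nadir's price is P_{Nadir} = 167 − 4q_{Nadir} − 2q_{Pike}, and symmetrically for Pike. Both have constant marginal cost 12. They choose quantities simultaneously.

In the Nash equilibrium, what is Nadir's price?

74

Mine Nadir's profit: π = q_{Nadir}(167 − 4q_{Nadir} − 2q_{Pike}) − 12q_{Nadir}.
∂π/∂q_{Nadir} = 155 − 8q_{Nadir} − 2q_{Pike} = 0 ⇒ q_{Nadir} = 19.375 − 0.25q_{Pike}.
The game is symmetric, so in equilibrium q_{Pike} = q_{Nadir}: the reaction function gives 1.25q_{Nadir} = 19.375, hence q_{Nadir} = 15.5.
P_{Nadir} = 167 − 4·15.5 − 2·15.5 = 74.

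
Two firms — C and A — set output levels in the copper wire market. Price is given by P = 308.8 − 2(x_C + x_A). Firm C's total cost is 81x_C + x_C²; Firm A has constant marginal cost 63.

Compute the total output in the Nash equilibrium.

Firm C's profit: π = x_C(308.8 − 2(x_C + x_A)) − 81x_C − x_C².
∂π/∂x_C = 227.8 − 6x_C − 2x_A = 0, so x_C = 1139/30 − (1/3)x_A.
For A: ∂π/∂x_A = 245.8 − 4x_A − 2x_C = 0 ⇒ x_A = 61.45 − 0.5x_C.
Plugging x_A into C's best response: x_C = 1139/30 − (1/3)(61.45 − 0.5x_C) ⇒ (5/6)x_C = 1049/60, so x_C = 20.98.
Then x_A = 61.45 − 0.5·20.98 = 50.96.
Total output: 20.98 + 50.96 = 71.94.

71.94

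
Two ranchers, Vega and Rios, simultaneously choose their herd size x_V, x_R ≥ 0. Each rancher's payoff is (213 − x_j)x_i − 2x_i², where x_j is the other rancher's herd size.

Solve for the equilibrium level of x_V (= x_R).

42.6

Vega's payoff is (213 − x_R)x_V − 2x_V².
∂π/∂x_V = 213 − x_R − 4x_V = 0, so x_V = 53.25 − 0.25x_R.
By symmetry x_R = x_V; substituting into the reaction function, 1.25x_V = 53.25 and x_V = 42.6.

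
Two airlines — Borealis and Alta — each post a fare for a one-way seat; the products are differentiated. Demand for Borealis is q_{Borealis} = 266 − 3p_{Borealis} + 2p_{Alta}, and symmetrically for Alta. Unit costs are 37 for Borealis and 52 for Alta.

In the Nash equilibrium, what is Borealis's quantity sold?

Borealis's profit: π = (p_{Borealis} − 37)(266 − 3p_{Borealis} + 2p_{Alta}).
∂π/∂p_{Borealis} = 377 − 6p_{Borealis} + 2p_{Alta} = 0 ⇒ p_{Borealis} = 377/6 + (1/3)p_{Alta}.
Similarly p_{Alta} = 211/3 + (1/3)p_{Borealis}.
Substituting the second reaction function into the first: p_{Borealis} = 377/6 + (1/3)(211/3 + (1/3)p_{Borealis}), which gives (8/9)p_{Borealis} = 1553/18 ⇒ p_{Borealis} = 97.0625.
Then p_{Alta} = 211/3 + (1/3)·97.0625 = 102.6875.
q_{Borealis} = 266 − 3·97.0625 + 2·102.6875 = 180.1875.

180.1875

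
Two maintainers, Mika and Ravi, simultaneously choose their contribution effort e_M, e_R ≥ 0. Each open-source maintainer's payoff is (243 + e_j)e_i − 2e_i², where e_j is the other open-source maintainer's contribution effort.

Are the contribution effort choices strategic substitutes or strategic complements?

strategic complements

Mika's payoff is (243 + e_R)e_M − 2e_M².
∂π/∂e_M = 243 + e_R − 4e_M = 0, so e_M = 60.75 + 0.25e_R.
The best-response slope de_M/de_R = 0.25 > 0: the reaction function is upward-sloping, so the choices are strategic complements.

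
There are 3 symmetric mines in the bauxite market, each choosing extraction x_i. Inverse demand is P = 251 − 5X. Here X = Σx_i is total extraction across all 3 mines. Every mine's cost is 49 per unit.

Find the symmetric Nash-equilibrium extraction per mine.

A representative mine's profit is π_i = x_i(251 − 5X) − 49x_i, with X = x_i + Σ_{j≠i} x_j.
First-order condition: 202 − 10x_i − 5Σ_{j≠i} x_j = 0.
With identical mines, set every x_j = x: then 202 − 10x − 10x = 0, i.e. x = 202/20 = 10.1.

10.1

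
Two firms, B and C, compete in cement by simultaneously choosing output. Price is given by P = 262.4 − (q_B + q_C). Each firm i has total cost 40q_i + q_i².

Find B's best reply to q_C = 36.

Firm B's profit: π = q_B(262.4 − (q_B + q_C)) − 40q_B − q_B².
∂π/∂q_B = 222.4 − 4q_B − q_C = 0, so q_B = 55.6 − 0.25q_C.
At q_C = 36: q_B = 55.6 − 0.25·36 = 46.6.

46.6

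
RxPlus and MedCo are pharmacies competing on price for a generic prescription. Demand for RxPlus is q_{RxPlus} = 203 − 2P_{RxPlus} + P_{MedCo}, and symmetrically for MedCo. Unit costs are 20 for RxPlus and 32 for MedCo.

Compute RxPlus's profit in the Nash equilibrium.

RxPlus's profit: π = (P_{RxPlus} − 20)(203 − 2P_{RxPlus} + P_{MedCo}).
∂π/∂P_{RxPlus} = 243 − 4P_{RxPlus} + P_{MedCo} = 0 ⇒ P_{RxPlus} = 60.75 + 0.25P_{MedCo}.
Similarly P_{MedCo} = 66.75 + 0.25P_{RxPlus}.
Plugging P_{MedCo} into RxPlus's best response: P_{RxPlus} = 60.75 + 0.25(66.75 + 0.25P_{RxPlus}) ⇒ 0.9375P_{RxPlus} = 77.4375, so P_{RxPlus} = 82.6.
Then P_{MedCo} = 66.75 + 0.25·82.6 = 87.4.
q_{RxPlus} = 203 − 2·82.6 + 87.4 = 125.2.
Profit = (82.6 − 20)·125.2 = 7837.52.

7837.52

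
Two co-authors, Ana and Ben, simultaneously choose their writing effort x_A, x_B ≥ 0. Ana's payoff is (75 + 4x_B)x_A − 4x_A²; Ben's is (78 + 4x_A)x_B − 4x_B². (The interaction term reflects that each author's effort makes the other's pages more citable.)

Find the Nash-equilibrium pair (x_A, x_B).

19, 19.25

Expanding Ana's payoff: 75x_A + 4x_Bx_A − 4x_A².
∂π/∂x_A = 75 + 4x_B − 8x_A = 0, so x_A = 9.375 + 0.5x_B.
Likewise for Ben: x_B = 9.75 + 0.5x_A.
Substituting the second reaction function into the first: x_A = 9.375 + 0.5(9.75 + 0.5x_A), which gives 0.75x_A = 14.25 ⇒ x_A = 19.
Then x_B = 9.75 + 0.5·19 = 19.25.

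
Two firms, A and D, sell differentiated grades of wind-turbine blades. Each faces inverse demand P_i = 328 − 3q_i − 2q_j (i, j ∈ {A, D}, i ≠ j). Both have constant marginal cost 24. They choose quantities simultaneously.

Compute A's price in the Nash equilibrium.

138

Firm A's profit: π = q_A(328 − 3q_A − 2q_D) − 24q_A.
∂π/∂q_A = 304 − 6q_A − 2q_D = 0 ⇒ q_A = 152/3 − (1/3)q_D.
Setting q_A = q_D in the reaction function: q_A = 152/3 − (1/3)q_A, so q_A = (152/3) / (4/3) = 38.
P_A = 328 − 3·38 − 2·38 = 138.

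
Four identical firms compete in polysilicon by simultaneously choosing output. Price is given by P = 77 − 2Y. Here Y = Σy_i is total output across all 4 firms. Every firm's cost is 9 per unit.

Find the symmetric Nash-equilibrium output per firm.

A representative firm's profit is π_i = y_i(77 − 2Y) − 9y_i, with Y = y_i + Σ_{j≠i} y_j.
First-order condition: 68 − 4y_i − 2Σ_{j≠i} y_j = 0.
With identical firms, set every y_j = y: then 68 − 4y − 6y = 0, i.e. y = 68/10 = 6.8.

6.8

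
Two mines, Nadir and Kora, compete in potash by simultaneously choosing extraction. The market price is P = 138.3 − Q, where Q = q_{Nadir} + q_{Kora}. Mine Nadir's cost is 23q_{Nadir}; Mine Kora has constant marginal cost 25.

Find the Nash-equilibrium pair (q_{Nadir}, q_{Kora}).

39.1, 37.1

Mine Nadir's profit: π = q_{Nadir}(138.3 − (q_{Nadir} + q_{Kora})) − 23q_{Nadir}.
∂π/∂q_{Nadir} = 115.3 − 2q_{Nadir} − q_{Kora} = 0, so q_{Nadir} = 57.65 − 0.5q_{Kora}.
By the same steps for Kora: q_{Kora} = 56.65 − 0.5q_{Nadir}.
Substituting the second reaction function into the first: q_{Nadir} = 57.65 − 0.5(56.65 − 0.5q_{Nadir}), which gives 0.75q_{Nadir} = 29.325 ⇒ q_{Nadir} = 39.1.
Then q_{Kora} = 56.65 − 0.5·39.1 = 37.1.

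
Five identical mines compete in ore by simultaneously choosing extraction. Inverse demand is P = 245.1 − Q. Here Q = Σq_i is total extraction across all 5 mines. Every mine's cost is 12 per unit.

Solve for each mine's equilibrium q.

38.85

A representative mine's profit is π_i = q_i(245.1 − Q) − 12q_i, with Q = q_i + Σ_{j≠i} q_j.
First-order condition: 233.1 − 2q_i − Σ_{j≠i} q_j = 0.
With identical mines, set every q_j = q: then 233.1 − 2q − 4q = 0, i.e. q = 233.1/6 = 38.85.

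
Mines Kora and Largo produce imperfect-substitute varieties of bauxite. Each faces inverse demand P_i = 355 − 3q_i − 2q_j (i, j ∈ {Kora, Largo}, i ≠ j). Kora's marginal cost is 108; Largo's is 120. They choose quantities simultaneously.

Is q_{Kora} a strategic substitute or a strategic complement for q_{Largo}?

strategic substitutes

Mine Kora's profit: π = q_{Kora}(355 − 3q_{Kora} − 2q_{Largo}) − 108q_{Kora}.
∂π/∂q_{Kora} = 247 − 6q_{Kora} − 2q_{Largo} = 0 ⇒ q_{Kora} = 247/6 − (1/3)q_{Largo}.
The best-response slope dq_{Kora}/dq_{Largo} = −1/3 < 0: the reaction function is downward-sloping, so the choices are strategic substitutes.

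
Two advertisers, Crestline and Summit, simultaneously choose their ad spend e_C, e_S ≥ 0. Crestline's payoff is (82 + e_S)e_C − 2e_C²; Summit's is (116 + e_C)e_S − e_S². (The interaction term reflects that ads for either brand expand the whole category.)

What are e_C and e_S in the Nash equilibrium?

Expanding Crestline's payoff: 82e_C + e_Se_C − 2e_C².
∂π/∂e_C = 82 + e_S − 4e_C = 0, so e_C = 20.5 + 0.25e_S.
Likewise for Summit: e_S = 58 + 0.5e_C.
Solving the two reaction functions simultaneously: (1 − (0.25)(0.5))e_C = 20.5 + 0.25·58, so 0.875e_C = 35 and e_C = 40.
Then e_S = 58 + 0.5·40 = 78.

40, 78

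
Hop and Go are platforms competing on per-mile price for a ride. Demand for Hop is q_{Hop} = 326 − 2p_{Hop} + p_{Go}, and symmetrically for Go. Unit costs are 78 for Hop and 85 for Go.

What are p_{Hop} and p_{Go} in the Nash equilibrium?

Hop's profit: π = (p_{Hop} − 78)(326 − 2p_{Hop} + p_{Go}).
∂π/∂p_{Hop} = 482 − 4p_{Hop} + p_{Go} = 0 ⇒ p_{Hop} = 120.5 + 0.25p_{Go}.
Similarly p_{Go} = 124 + 0.25p_{Hop}.
Solving the two reaction functions simultaneously: (1 − (0.25)(0.25))p_{Hop} = 120.5 + 0.25·124, so 0.9375p_{Hop} = 151.5 and p_{Hop} = 161.6.
Then p_{Go} = 124 + 0.25·161.6 = 164.4.

161.6, 164.4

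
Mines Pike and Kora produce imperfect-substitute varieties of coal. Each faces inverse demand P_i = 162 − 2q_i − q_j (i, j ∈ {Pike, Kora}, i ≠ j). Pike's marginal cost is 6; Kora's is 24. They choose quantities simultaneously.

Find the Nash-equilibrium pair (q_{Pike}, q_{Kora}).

Mine Pike's profit: π = q_{Pike}(162 − 2q_{Pike} − q_{Kora}) − 6q_{Pike}.
∂π/∂q_{Pike} = 156 − 4q_{Pike} − q_{Kora} = 0 ⇒ q_{Pike} = 39 − 0.25q_{Kora}.
Similarly q_{Kora} = 34.5 − 0.25q_{Pike}.
Plugging q_{Kora} into Pike's best response: q_{Pike} = 39 − 0.25(34.5 − 0.25q_{Pike}) ⇒ 0.9375q_{Pike} = 30.375, so q_{Pike} = 32.4.
Then q_{Kora} = 34.5 − 0.25·32.4 = 26.4.

32.4, 26.4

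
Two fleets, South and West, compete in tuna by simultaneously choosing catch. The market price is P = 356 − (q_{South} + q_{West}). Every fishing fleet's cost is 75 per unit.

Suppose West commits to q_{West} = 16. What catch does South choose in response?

132.5

Fishing fleet South's profit: π = q_{South}(356 − (q_{South} + q_{West})) − 75q_{South}.
∂π/∂q_{South} = 281 − 2q_{South} − q_{West} = 0, so q_{South} = 140.5 − 0.5q_{West}.
At q_{West} = 16: q_{South} = 140.5 − 0.5·16 = 132.5.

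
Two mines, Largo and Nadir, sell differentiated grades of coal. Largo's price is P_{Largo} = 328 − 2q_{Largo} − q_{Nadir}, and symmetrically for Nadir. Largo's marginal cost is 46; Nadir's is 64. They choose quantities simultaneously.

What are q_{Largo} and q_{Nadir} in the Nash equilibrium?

Mine Largo's profit: π = q_{Largo}(328 − 2q_{Largo} − q_{Nadir}) − 46q_{Largo}.
∂π/∂q_{Largo} = 282 − 4q_{Largo} − q_{Nadir} = 0 ⇒ q_{Largo} = 70.5 − 0.25q_{Nadir}.
Similarly q_{Nadir} = 66 − 0.25q_{Largo}.
Plugging q_{Nadir} into Largo's best response: q_{Largo} = 70.5 − 0.25(66 − 0.25q_{Largo}) ⇒ 0.9375q_{Largo} = 54, so q_{Largo} = 57.6.
Then q_{Nadir} = 66 − 0.25·57.6 = 51.6.

57.6, 51.6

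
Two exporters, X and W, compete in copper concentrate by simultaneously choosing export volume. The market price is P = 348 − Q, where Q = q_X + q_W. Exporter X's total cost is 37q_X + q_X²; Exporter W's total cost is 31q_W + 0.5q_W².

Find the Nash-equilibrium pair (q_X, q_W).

56, 87

Exporter X's profit: π = q_X(348 − (q_X + q_W)) − 37q_X − q_X².
∂π/∂q_X = 311 − 4q_X − q_W = 0, so q_X = 77.75 − 0.25q_W.
For W: ∂π/∂q_W = 317 − 3q_W − q_X = 0 ⇒ q_W = 317/3 − (1/3)q_X.
Plugging q_W into X's best response: q_X = 77.75 − 0.25(317/3 − (1/3)q_X) ⇒ (11/12)q_X = 154/3, so q_X = 56.
Then q_W = 317/3 − (1/3)·56 = 87.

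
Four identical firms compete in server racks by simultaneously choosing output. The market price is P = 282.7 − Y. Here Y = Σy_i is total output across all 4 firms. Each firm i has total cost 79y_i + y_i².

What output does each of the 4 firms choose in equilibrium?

A representative firm's profit is π_i = y_i(282.7 − Y) − 79y_i − y_i², with Y = y_i + Σ_{j≠i} y_j.
First-order condition: 203.7 − 4y_i − Σ_{j≠i} y_j = 0.
With identical firms, set every y_j = y: then 203.7 − 4y − 3y = 0, i.e. y = 203.7/7 = 29.1.

29.1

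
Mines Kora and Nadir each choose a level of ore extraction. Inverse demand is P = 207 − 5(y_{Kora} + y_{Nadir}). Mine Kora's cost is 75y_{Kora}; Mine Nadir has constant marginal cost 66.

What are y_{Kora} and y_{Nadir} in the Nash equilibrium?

Mine Kora's profit: π = y_{Kora}(207 − 5(y_{Kora} + y_{Nadir})) − 75y_{Kora}.
∂π/∂y_{Kora} = 132 − 10y_{Kora} − 5y_{Nadir} = 0, so y_{Kora} = 13.2 − 0.5y_{Nadir}.
By the same steps for Nadir: y_{Nadir} = 14.1 − 0.5y_{Kora}.
Solving the two reaction functions simultaneously: (1 − (−0.5)(−0.5))y_{Kora} = 13.2 − 0.5·14.1, so 0.75y_{Kora} = 6.15 and y_{Kora} = 8.2.
Then y_{Nadir} = 14.1 − 0.5·8.2 = 10.

8.2, 10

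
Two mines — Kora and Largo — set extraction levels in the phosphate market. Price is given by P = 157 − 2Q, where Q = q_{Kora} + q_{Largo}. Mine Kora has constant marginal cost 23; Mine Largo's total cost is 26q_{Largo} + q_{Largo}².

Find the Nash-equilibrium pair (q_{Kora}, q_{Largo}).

27.1, 12.8

Mine Kora's profit: π = q_{Kora}(157 − 2(q_{Kora} + q_{Largo})) − 23q_{Kora}.
∂π/∂q_{Kora} = 134 − 4q_{Kora} − 2q_{Largo} = 0, so q_{Kora} = 33.5 − 0.5q_{Largo}.
For Largo: ∂π/∂q_{Largo} = 131 − 6q_{Largo} − 2q_{Kora} = 0 ⇒ q_{Largo} = 131/6 − (1/3)q_{Kora}.
Plugging q_{Largo} into Kora's best response: q_{Kora} = 33.5 − 0.5(131/6 − (1/3)q_{Kora}) ⇒ (5/6)q_{Kora} = 271/12, so q_{Kora} = 27.1.
Then q_{Largo} = 131/6 − (1/3)·27.1 = 12.8.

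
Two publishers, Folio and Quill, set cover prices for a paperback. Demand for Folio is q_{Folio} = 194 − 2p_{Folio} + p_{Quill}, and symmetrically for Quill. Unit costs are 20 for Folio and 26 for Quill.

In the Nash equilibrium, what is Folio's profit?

Folio's profit: π = (p_{Folio} − 20)(194 − 2p_{Folio} + p_{Quill}).
∂π/∂p_{Folio} = 234 − 4p_{Folio} + p_{Quill} = 0 ⇒ p_{Folio} = 58.5 + 0.25p_{Quill}.
Similarly p_{Quill} = 61.5 + 0.25p_{Folio}.
Solving the two reaction functions simultaneously: (1 − (0.25)(0.25))p_{Folio} = 58.5 + 0.25·61.5, so 0.9375p_{Folio} = 73.875 and p_{Folio} = 78.8.
Then p_{Quill} = 61.5 + 0.25·78.8 = 81.2.
q_{Folio} = 194 − 2·78.8 + 81.2 = 117.6.
Profit = (78.8 − 20)·117.6 = 6914.88.

6914.88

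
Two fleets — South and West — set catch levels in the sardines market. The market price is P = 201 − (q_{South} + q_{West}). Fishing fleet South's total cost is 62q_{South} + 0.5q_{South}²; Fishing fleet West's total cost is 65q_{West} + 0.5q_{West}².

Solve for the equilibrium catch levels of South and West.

35.125, 33.625

Fishing fleet South's profit: π = q_{South}(201 − (q_{South} + q_{West})) − 62q_{South} − 0.5q_{South}².
∂π/∂q_{South} = 139 − 3q_{South} − q_{West} = 0, so q_{South} = 139/3 − (1/3)q_{West}.
By the same steps for West: q_{West} = 136/3 − (1/3)q_{South}.
Solving the two reaction functions simultaneously: (1 − (−1/3)(−1/3))q_{South} = 139/3 − (1/3)·(136/3), so (8/9)q_{South} = 281/9 and q_{South} = 35.125.
Then q_{West} = 136/3 − (1/3)·35.125 = 33.625.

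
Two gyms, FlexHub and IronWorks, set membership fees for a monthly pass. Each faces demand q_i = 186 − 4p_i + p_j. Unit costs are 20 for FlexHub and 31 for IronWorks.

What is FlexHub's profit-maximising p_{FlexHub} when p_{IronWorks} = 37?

FlexHub's profit: π = (p_{FlexHub} − 20)(186 − 4p_{FlexHub} + p_{IronWorks}).
∂π/∂p_{FlexHub} = 266 − 8p_{FlexHub} + p_{IronWorks} = 0 ⇒ p_{FlexHub} = 33.25 + 0.125p_{IronWorks}.
At p_{IronWorks} = 37: p_{FlexHub} = 33.25 + 0.125·37 = 37.875.

37.875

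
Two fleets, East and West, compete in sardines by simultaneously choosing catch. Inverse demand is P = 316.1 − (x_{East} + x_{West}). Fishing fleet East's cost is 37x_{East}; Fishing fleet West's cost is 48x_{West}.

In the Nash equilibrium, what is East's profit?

Fishing fleet East's profit: π = x_{East}(316.1 − (x_{East} + x_{West})) − 37x_{East}.
∂π/∂x_{East} = 279.1 − 2x_{East} − x_{West} = 0, so x_{East} = 139.55 − 0.5x_{West}.
By the same steps for West: x_{West} = 134.05 − 0.5x_{East}.
Solving the two reaction functions simultaneously: (1 − (−0.5)(−0.5))x_{East} = 139.55 − 0.5·134.05, so 0.75x_{East} = 72.525 and x_{East} = 96.7.
Then x_{West} = 134.05 − 0.5·96.7 = 85.7.
Price P = 316.1 − 182.4 = 133.7.
East's profit: (133.7 − 37)·96.7 = 9350.89.

9350.89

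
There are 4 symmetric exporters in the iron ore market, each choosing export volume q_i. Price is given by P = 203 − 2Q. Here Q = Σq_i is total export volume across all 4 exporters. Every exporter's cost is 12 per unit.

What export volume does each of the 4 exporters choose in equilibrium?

A representative exporter's profit is π_i = q_i(203 − 2Q) − 12q_i, with Q = q_i + Σ_{j≠i} q_j.
First-order condition: 191 − 4q_i − 2Σ_{j≠i} q_j = 0.
In a symmetric equilibrium every exporter chooses the same q, so Σ_{j≠i} q_j = 3q. The condition becomes 191 − 10q = 0, giving q = 191/10 = 19.1.

19.1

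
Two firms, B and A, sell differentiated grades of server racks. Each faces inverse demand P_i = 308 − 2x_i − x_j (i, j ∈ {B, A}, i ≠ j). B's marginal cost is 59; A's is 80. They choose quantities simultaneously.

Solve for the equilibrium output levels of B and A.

51.2, 44.2

Firm B's profit: π = x_B(308 − 2x_B − x_A) − 59x_B.
∂π/∂x_B = 249 − 4x_B − x_A = 0 ⇒ x_B = 62.25 − 0.25x_A.
Similarly x_A = 57 − 0.25x_B.
Solving the two reaction functions simultaneously: (1 − (−0.25)(−0.25))x_B = 62.25 − 0.25·57, so 0.9375x_B = 48 and x_B = 51.2.
Then x_A = 57 − 0.25·51.2 = 44.2.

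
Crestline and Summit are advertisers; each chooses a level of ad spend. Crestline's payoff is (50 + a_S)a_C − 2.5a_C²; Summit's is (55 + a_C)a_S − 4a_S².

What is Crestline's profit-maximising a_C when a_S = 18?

13.6

Expanding Crestline's payoff: 50a_C + a_Sa_C − 2.5a_C².
∂π/∂a_C = 50 + a_S − 5a_C = 0, so a_C = 10 + 0.2a_S.
At a_S = 18: a_C = 10 + 0.2·18 = 13.6.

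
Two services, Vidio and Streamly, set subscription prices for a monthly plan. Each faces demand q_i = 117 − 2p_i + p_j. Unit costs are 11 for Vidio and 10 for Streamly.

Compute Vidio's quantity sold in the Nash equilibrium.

Vidio's profit: π = (p_{Vidio} − 11)(117 − 2p_{Vidio} + p_{Streamly}).
∂π/∂p_{Vidio} = 139 − 4p_{Vidio} + p_{Streamly} = 0 ⇒ p_{Vidio} = 34.75 + 0.25p_{Streamly}.
Similarly p_{Streamly} = 34.25 + 0.25p_{Vidio}.
Substituting the second reaction function into the first: p_{Vidio} = 34.75 + 0.25(34.25 + 0.25p_{Vidio}), which gives 0.9375p_{Vidio} = 43.3125 ⇒ p_{Vidio} = 46.2.
Then p_{Streamly} = 34.25 + 0.25·46.2 = 45.8.
q_{Vidio} = 117 − 2·46.2 + 45.8 = 70.4.

70.4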